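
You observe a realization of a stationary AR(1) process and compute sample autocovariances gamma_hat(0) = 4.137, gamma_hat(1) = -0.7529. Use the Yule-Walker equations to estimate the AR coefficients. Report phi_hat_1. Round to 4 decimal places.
\hat\phi_{1} = -0.1820

The Yule-Walker equations for an AR(p) process read, in matrix form,
  Gamma_p phi = r_p,   with   (Gamma_p)_{ij} = gamma(|i - j|),
                       (r_p)_i = gamma(i),   i,j = 1..p.
Substitute the sample gammas (Toeplitz matrix and right-hand side of size 1):
  Gamma_p = [[4.137]]
  r_p     = [-0.7529]
With p = 1 this is the single equation gamma(0) phi_1 = gamma(1):
  phi_hat_1 = gamma(1) / gamma(0) = -0.7529 / 4.137 = -0.1820.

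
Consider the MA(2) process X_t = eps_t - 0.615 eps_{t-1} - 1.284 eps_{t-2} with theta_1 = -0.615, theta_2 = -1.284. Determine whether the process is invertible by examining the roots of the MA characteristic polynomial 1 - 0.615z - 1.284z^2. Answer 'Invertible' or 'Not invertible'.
\text{Not invertible}

The MA(q) characteristic polynomial is P(z) = 1 - 0.615z - 1.284z^2.
Invertibility requires all roots to lie outside the unit circle, i.e. |z| > 1 for every root.
Set 1 + (-0.615) z + (-1.284) z^2 = 0, i.e. a z^2 + b z + c = 0 with a = -1.284, b = -0.615, c = 1.
Discriminant D = b^2 - 4ac = (-0.615)^2 - 4*(-1.284)*1 = 0.378225 - (-5.136) = 5.514225.
D >= 0, so the roots are real: z = (-b +/- sqrt(D)) / (2a) = (0.615 +/- 2.348239) / (-2.568).
  z_1 = (0.615 + 2.348239) / (-2.568) = -1.1539,   |z_1| = 1.1539.
  z_2 = (0.615 - 2.348239) / (-2.568) = 0.6749,   |z_2| = 0.6749.
Moduli of all roots: 1.1539, 0.6749.
All moduli strictly greater than 1? No.
Verdict: Not invertible.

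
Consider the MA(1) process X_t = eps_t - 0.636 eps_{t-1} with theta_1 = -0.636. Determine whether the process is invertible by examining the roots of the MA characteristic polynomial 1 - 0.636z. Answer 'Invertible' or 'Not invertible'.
\text{Invertible}

The MA(q) characteristic polynomial is P(z) = 1 - 0.636z.
Invertibility requires all roots to lie outside the unit circle, i.e. |z| > 1 for every root.
This is linear in z: 1 + (-0.636) z = 0  =>  z = -1/(-0.636) = 1.572327,  |z| = 1.572327.
Moduli of all roots: 1.5723.
All moduli strictly greater than 1? Yes.
Verdict: Invertible.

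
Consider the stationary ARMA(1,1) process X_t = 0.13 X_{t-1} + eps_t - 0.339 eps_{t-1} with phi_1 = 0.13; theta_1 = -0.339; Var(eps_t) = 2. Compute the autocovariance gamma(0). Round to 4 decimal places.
\gamma(0) = 2.0889

Multiply the model equation by X_{t-k} and take expectations. With theta_0 = psi_0 = 1 and psi_j the MA(infinity) weights, this gives
  gamma(k) - sum_i phi_i gamma(k-i) = c_k,
  c_k = sigma^2 * sum_{j=k..q} theta_j psi_{j-k}   (c_k = 0 for k > q),
using gamma(-m) = gamma(m).
psi-weights needed (psi_j = theta_j + sum_i phi_i psi_{j-i}):
  psi_1 = theta_1 + phi_1 = -0.339 + (0.13) = -0.209
Right-hand sides:
  c_0 = sigma^2 (1 + theta_1 psi_1) = 2 * (1 + (-0.339)(-0.209)) = 2 * 1.070851 = 2.141702
  c_1 = sigma^2 theta_1 = 2 * (-0.339) = -0.678
  c_2 = 0
Equations for k = 0 and k = 1 (AR order 1):
  gamma(0) = phi_1 gamma(1) + c_0
  gamma(1) = phi_1 gamma(0) + c_1
Substituting the second into the first: gamma(0) (1 - phi_1^2) = c_0 + phi_1 c_1, so
  gamma(0) = (c_0 + phi_1 c_1) / (1 - phi_1^2) = (2.141702 + (0.13)(-0.678)) / (1 - (0.13)^2) = 2.053562 / 0.9831 = 2.088864.
Therefore gamma(0) = 2.0889 (to 4 decimal places).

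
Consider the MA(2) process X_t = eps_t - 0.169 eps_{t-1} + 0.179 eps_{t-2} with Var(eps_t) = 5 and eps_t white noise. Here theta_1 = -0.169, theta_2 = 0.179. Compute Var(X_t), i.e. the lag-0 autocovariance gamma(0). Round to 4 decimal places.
\gamma(0) = 5.3030

For an MA(q) process X_t = eps_t + sum_i theta_i eps_{t-i} with
Var(eps_t) = sigma^2, the variance is
  gamma(0) = sigma^2 * (1 + sum_i theta_i^2).
  sum_i theta_i^2 = (-0.169)^2 + (0.179)^2 = 0.028561 + 0.032041 = 0.060602.
  gamma(0) = 5 * (1 + 0.060602) = 5 * 1.060602 = 5.30301, which rounds to 5.3030.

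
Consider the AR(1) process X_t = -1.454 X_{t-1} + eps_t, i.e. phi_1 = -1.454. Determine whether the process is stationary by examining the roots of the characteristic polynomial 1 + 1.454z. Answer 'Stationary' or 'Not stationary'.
\text{Not stationary}

The AR(p) characteristic polynomial is P(z) = 1 + 1.454z.
Stationarity requires all roots to lie outside the unit circle, i.e. |z| > 1 for every root.
This is linear in z: 1 + (1.454) z = 0  =>  z = -1/(1.454) = -0.687758,  |z| = 0.687758.
Moduli of all roots: 0.6878.
All moduli strictly greater than 1? No.
Verdict: Not stationary.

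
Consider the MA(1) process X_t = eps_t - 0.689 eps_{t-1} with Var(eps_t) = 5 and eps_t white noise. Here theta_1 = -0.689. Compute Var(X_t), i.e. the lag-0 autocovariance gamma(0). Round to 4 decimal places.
\gamma(0) = 7.3736

For an MA(q) process X_t = eps_t + sum_i theta_i eps_{t-i} with
Var(eps_t) = sigma^2, the variance is
  gamma(0) = sigma^2 * (1 + sum_i theta_i^2).
  sum_i theta_i^2 = (-0.689)^2 = 0.474721.
  gamma(0) = 5 * (1 + 0.474721) = 5 * 1.474721 = 7.373605, which rounds to 7.3736.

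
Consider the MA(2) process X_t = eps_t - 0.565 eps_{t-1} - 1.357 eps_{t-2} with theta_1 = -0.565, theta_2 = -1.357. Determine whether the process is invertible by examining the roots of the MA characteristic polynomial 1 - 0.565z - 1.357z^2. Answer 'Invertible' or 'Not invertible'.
\text{Not invertible}

The MA(q) characteristic polynomial is P(z) = 1 - 0.565z - 1.357z^2.
Invertibility requires all roots to lie outside the unit circle, i.e. |z| > 1 for every root.
Set 1 + (-0.565) z + (-1.357) z^2 = 0, i.e. a z^2 + b z + c = 0 with a = -1.357, b = -0.565, c = 1.
Discriminant D = b^2 - 4ac = (-0.565)^2 - 4*(-1.357)*1 = 0.319225 - (-5.428) = 5.747225.
D >= 0, so the roots are real: z = (-b +/- sqrt(D)) / (2a) = (0.565 +/- 2.397337) / (-2.714).
  z_1 = (0.565 + 2.397337) / (-2.714) = -1.0915,   |z_1| = 1.0915.
  z_2 = (0.565 - 2.397337) / (-2.714) = 0.6751,   |z_2| = 0.6751.
Moduli of all roots: 1.0915, 0.6751.
All moduli strictly greater than 1? No.
Verdict: Not invertible.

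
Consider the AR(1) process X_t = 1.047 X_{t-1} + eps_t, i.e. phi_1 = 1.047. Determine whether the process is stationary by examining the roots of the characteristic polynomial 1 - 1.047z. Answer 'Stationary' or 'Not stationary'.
\text{Not stationary}

The AR(p) characteristic polynomial is P(z) = 1 - 1.047z.
Stationarity requires all roots to lie outside the unit circle, i.e. |z| > 1 for every root.
This is linear in z: 1 + (-1.047) z = 0  =>  z = -1/(-1.047) = 0.95511,  |z| = 0.95511.
Moduli of all roots: 0.9551.
All moduli strictly greater than 1? No.
Verdict: Not stationary.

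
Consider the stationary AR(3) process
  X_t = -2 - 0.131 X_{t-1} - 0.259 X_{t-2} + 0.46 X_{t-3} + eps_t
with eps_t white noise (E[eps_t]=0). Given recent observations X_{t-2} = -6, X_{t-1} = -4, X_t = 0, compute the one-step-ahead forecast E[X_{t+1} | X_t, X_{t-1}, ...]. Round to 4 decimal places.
E[X_{t+1} \mid \mathcal F_t] = -3.7240

For an AR(p) model X_t = c + sum_i phi_i X_{t-i} + eps_t, the
one-step-ahead conditional mean is
  E[X_{t+1} | X_t, ...] = c + sum_i phi_i X_{t+1-i}.
Substitute known values:
  E[X_{t+1} | ...] = -2 + (-0.131) * (0) + (-0.259) * (-4) + (0.46) * (-6)
                   = -3.7240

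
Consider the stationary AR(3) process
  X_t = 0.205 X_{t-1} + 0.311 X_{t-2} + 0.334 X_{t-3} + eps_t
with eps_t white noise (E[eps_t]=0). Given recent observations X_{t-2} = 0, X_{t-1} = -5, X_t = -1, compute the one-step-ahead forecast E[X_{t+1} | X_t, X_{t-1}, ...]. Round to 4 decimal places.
E[X_{t+1} \mid \mathcal F_t] = -1.7600

For an AR(p) model X_t = c + sum_i phi_i X_{t-i} + eps_t, the
one-step-ahead conditional mean is
  E[X_{t+1} | X_t, ...] = c + sum_i phi_i X_{t+1-i}.
Substitute known values:
  E[X_{t+1} | ...] = (0.205) * (-1) + (0.311) * (-5) + (0.334) * (0)
                   = -1.7600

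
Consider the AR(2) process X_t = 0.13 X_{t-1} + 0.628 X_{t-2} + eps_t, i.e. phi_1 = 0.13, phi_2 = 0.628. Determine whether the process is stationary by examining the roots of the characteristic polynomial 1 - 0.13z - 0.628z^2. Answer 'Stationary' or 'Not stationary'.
\text{Stationary}

The AR(p) characteristic polynomial is P(z) = 1 - 0.13z - 0.628z^2.
Stationarity requires all roots to lie outside the unit circle, i.e. |z| > 1 for every root.
Set 1 + (-0.13) z + (-0.628) z^2 = 0, i.e. a z^2 + b z + c = 0 with a = -0.628, b = -0.13, c = 1.
Discriminant D = b^2 - 4ac = (-0.13)^2 - 4*(-0.628)*1 = 0.0169 - (-2.512) = 2.5289.
D >= 0, so the roots are real: z = (-b +/- sqrt(D)) / (2a) = (0.13 +/- 1.590252) / (-1.256).
  z_1 = (0.13 + 1.590252) / (-1.256) = -1.3696,   |z_1| = 1.3696.
  z_2 = (0.13 - 1.590252) / (-1.256) = 1.1626,   |z_2| = 1.1626.
Moduli of all roots: 1.3696, 1.1626.
All moduli strictly greater than 1? Yes.
Verdict: Stationary.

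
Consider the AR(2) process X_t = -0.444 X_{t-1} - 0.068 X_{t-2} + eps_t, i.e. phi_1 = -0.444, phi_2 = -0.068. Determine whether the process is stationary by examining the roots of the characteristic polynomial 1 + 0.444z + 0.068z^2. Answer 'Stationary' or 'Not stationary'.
\text{Stationary}

The AR(p) characteristic polynomial is P(z) = 1 + 0.444z + 0.068z^2.
Stationarity requires all roots to lie outside the unit circle, i.e. |z| > 1 for every root.
Set 1 + (0.444) z + (0.068) z^2 = 0, i.e. a z^2 + b z + c = 0 with a = 0.068, b = 0.444, c = 1.
Discriminant D = b^2 - 4ac = (0.444)^2 - 4*(0.068)*1 = 0.197136 - (0.272) = -0.074864.
D < 0, so the roots are the complex-conjugate pair z = (-b +/- i sqrt(-D)) / (2a) = -3.2647 +/- 2.0119i.
For a conjugate pair |z|^2 = z * conj(z) = (product of roots) = c/a = 1/(0.068) = 14.705882, so |z| = sqrt(14.705882) = 3.8348 for both roots.
Moduli of all roots: 3.8348, 3.8348.
All moduli strictly greater than 1? Yes.
Verdict: Stationary.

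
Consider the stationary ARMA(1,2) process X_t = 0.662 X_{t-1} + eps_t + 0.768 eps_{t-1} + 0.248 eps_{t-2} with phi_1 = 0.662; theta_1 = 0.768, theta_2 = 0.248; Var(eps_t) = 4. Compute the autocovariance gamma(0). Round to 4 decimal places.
\gamma(0) = 22.3421

Multiply the model equation by X_{t-k} and take expectations. With theta_0 = psi_0 = 1 and psi_j the MA(infinity) weights, this gives
  gamma(k) - sum_i phi_i gamma(k-i) = c_k,
  c_k = sigma^2 * sum_{j=k..q} theta_j psi_{j-k}   (c_k = 0 for k > q),
using gamma(-m) = gamma(m).
psi-weights needed (psi_j = theta_j + sum_i phi_i psi_{j-i}):
  psi_1 = theta_1 + phi_1 = 0.768 + (0.662) = 1.43
  psi_2 = theta_2 + phi_1 psi_1 = 0.248 + (0.662)(1.43) = 1.19466
Right-hand sides:
  c_0 = sigma^2 (1 + theta_1 psi_1 + theta_2 psi_2) = 4 * (1 + (0.768)(1.43) + (0.248)(1.19466)) = 4 * 2.394516 = 9.578063
  c_1 = sigma^2 (theta_1 + theta_2 psi_1) = 4 * (0.768 + (0.248)(1.43)) = 4.49056
  c_2 = sigma^2 theta_2 = 4 * (0.248) = 0.992
Equations for k = 0 and k = 1 (AR order 1):
  gamma(0) = phi_1 gamma(1) + c_0
  gamma(1) = phi_1 gamma(0) + c_1
Substituting the second into the first: gamma(0) (1 - phi_1^2) = c_0 + phi_1 c_1, so
  gamma(0) = (c_0 + phi_1 c_1) / (1 - phi_1^2) = (9.578063 + (0.662)(4.49056)) / (1 - (0.662)^2) = 12.550813 / 0.561756 = 22.342108.
Therefore gamma(0) = 22.3421 (to 4 decimal places).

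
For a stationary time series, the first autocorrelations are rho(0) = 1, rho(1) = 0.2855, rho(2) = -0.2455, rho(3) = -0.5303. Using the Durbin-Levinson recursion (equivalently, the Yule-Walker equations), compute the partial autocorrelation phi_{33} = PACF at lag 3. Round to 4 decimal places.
\phi_{33} = -0.4159

The PACF at lag k is phi_{kk}, the last component of the solution
to the Yule-Walker system G_k phi = r_k where
  (G_k)_{ij} = rho(|i - j|), (r_k)_i = rho(i), i,j = 1..k.
Equivalently, Durbin-Levinson gives phi_{kk} iteratively:
  phi_{11} = rho(1)
  phi_{kk} = [rho(k) - sum_{j=1..k-1} phi_{k-1,j} rho(k-j)]
            / [1 - sum_{j=1..k-1} phi_{k-1,j} rho(j)],
  phi_{k,j} = phi_{k-1,j} - phi_{kk} phi_{k-1,k-j},  j = 1..k-1.
Step k = 1:
  phi_11 = rho(1) = 0.2855.
Step k = 2:
  phi_22 = [rho(2) - phi_11 rho(1)] / [1 - phi_11 rho(1)] = [-0.2455 - (0.2855)(0.2855)] / [1 - (0.2855)(0.2855)]
         = -0.32701025 / 0.91848975 = -0.35603.
  Update: phi_21 = phi_11 - phi_22 phi_11 = 0.2855 - (-0.35603)(0.2855) = 0.387147.
Step k = 3:
  phi_33 = [rho(3) - phi_21 rho(2) - phi_22 rho(1)] / [1 - phi_21 rho(1) - phi_22 rho(2)]
    numerator   = -0.5303 - (0.387147)(-0.2455) - (-0.35603)(0.2855) = -0.33360882
    denominator = 1 - (0.387147)(0.2855) - (-0.35603)(-0.2455) = 0.80206417
  phi_33 = -0.33360882 / 0.80206417 = -0.4159.
Therefore phi_{33} = -0.4159.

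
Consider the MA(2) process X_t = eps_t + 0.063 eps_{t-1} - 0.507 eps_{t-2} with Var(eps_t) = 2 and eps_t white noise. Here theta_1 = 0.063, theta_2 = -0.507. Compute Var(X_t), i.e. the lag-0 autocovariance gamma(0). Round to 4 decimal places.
\gamma(0) = 2.5220

For an MA(q) process X_t = eps_t + sum_i theta_i eps_{t-i} with
Var(eps_t) = sigma^2, the variance is
  gamma(0) = sigma^2 * (1 + sum_i theta_i^2).
  sum_i theta_i^2 = (0.063)^2 + (-0.507)^2 = 0.003969 + 0.257049 = 0.261018.
  gamma(0) = 2 * (1 + 0.261018) = 2 * 1.261018 = 2.522036, which rounds to 2.5220.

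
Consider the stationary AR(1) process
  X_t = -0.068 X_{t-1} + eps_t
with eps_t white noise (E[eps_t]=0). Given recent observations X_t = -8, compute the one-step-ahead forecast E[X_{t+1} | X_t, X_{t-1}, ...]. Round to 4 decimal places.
E[X_{t+1} \mid \mathcal F_t] = 0.5440

For an AR(p) model X_t = c + sum_i phi_i X_{t-i} + eps_t, the
one-step-ahead conditional mean is
  E[X_{t+1} | X_t, ...] = c + sum_i phi_i X_{t+1-i}.
Substitute known values:
  E[X_{t+1} | ...] = (-0.068) * (-8)
                   = 0.5440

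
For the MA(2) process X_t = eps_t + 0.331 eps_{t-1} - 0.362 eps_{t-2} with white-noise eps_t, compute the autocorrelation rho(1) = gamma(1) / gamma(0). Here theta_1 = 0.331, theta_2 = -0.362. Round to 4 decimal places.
\rho(1) = 0.1702

For an MA(q) process with theta_0 = 1, the autocovariance is
  gamma(k) = sigma^2 * sum_{i=0..q-k} theta_i * theta_{i+k},
and rho(k) = gamma(k) / gamma(0). Sigma^2 cancels.
  numerator   = (1)*(0.331) + (0.331)*(-0.362) = 0.211178.
  denominator = (1)^2 + (0.331)^2 + (-0.362)^2 = 1.240605.
  rho(1) = 0.211178 / 1.240605 = 0.1702.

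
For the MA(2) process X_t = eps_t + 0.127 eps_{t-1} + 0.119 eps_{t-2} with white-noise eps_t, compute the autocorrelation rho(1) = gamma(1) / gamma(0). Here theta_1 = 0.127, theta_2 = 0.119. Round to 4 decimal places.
\rho(1) = 0.1379

For an MA(q) process with theta_0 = 1, the autocovariance is
  gamma(k) = sigma^2 * sum_{i=0..q-k} theta_i * theta_{i+k},
and rho(k) = gamma(k) / gamma(0). Sigma^2 cancels.
  numerator   = (1)*(0.127) + (0.127)*(0.119) = 0.142113.
  denominator = (1)^2 + (0.127)^2 + (0.119)^2 = 1.03029.
  rho(1) = 0.142113 / 1.03029 = 0.1379.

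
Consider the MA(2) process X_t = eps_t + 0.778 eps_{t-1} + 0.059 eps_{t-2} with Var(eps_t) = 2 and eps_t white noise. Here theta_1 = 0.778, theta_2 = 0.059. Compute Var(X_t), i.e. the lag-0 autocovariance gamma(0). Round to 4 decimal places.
\gamma(0) = 3.2175

For an MA(q) process X_t = eps_t + sum_i theta_i eps_{t-i} with
Var(eps_t) = sigma^2, the variance is
  gamma(0) = sigma^2 * (1 + sum_i theta_i^2).
  sum_i theta_i^2 = (0.778)^2 + (0.059)^2 = 0.605284 + 0.003481 = 0.608765.
  gamma(0) = 2 * (1 + 0.608765) = 2 * 1.608765 = 3.21753, which rounds to 3.2175.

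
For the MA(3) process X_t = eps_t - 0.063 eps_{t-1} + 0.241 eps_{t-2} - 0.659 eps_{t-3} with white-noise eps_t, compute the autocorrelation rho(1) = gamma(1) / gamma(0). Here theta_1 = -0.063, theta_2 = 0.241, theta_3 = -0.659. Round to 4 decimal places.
\rho(1) = -0.1584

For an MA(q) process with theta_0 = 1, the autocovariance is
  gamma(k) = sigma^2 * sum_{i=0..q-k} theta_i * theta_{i+k},
and rho(k) = gamma(k) / gamma(0). Sigma^2 cancels.
  numerator   = (1)*(-0.063) + (-0.063)*(0.241) + (0.241)*(-0.659) = -0.237002.
  denominator = (1)^2 + (-0.063)^2 + (0.241)^2 + (-0.659)^2 = 1.496331.
  rho(1) = -0.237002 / 1.496331 = -0.1584.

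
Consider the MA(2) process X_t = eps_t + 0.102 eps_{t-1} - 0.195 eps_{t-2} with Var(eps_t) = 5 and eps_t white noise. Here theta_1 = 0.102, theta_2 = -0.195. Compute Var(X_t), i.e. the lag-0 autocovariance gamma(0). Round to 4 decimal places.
\gamma(0) = 5.2421

For an MA(q) process X_t = eps_t + sum_i theta_i eps_{t-i} with
Var(eps_t) = sigma^2, the variance is
  gamma(0) = sigma^2 * (1 + sum_i theta_i^2).
  sum_i theta_i^2 = (0.102)^2 + (-0.195)^2 = 0.010404 + 0.038025 = 0.048429.
  gamma(0) = 5 * (1 + 0.048429) = 5 * 1.048429 = 5.242145, which rounds to 5.2421.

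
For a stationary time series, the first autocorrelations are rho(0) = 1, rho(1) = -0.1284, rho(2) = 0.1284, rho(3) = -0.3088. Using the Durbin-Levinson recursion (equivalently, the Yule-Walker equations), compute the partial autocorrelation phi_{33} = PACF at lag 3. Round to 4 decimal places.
\phi_{33} = -0.2880

The PACF at lag k is phi_{kk}, the last component of the solution
to the Yule-Walker system G_k phi = r_k where
  (G_k)_{ij} = rho(|i - j|), (r_k)_i = rho(i), i,j = 1..k.
Equivalently, Durbin-Levinson gives phi_{kk} iteratively:
  phi_{11} = rho(1)
  phi_{kk} = [rho(k) - sum_{j=1..k-1} phi_{k-1,j} rho(k-j)]
            / [1 - sum_{j=1..k-1} phi_{k-1,j} rho(j)],
  phi_{k,j} = phi_{k-1,j} - phi_{kk} phi_{k-1,k-j},  j = 1..k-1.
Step k = 1:
  phi_11 = rho(1) = -0.1284.
Step k = 2:
  phi_22 = [rho(2) - phi_11 rho(1)] / [1 - phi_11 rho(1)] = [0.1284 - (-0.1284)(-0.1284)] / [1 - (-0.1284)(-0.1284)]
         = 0.11191344 / 0.98351344 = 0.113789.
  Update: phi_21 = phi_11 - phi_22 phi_11 = -0.1284 - (0.113789)(-0.1284) = -0.113789.
Step k = 3:
  phi_33 = [rho(3) - phi_21 rho(2) - phi_22 rho(1)] / [1 - phi_21 rho(1) - phi_22 rho(2)]
    numerator   = -0.3088 - (-0.113789)(0.1284) - (0.113789)(-0.1284) = -0.27957887
    denominator = 1 - (-0.113789)(-0.1284) - (0.113789)(0.1284) = 0.97077887
  phi_33 = -0.27957887 / 0.97077887 = -0.288.
Therefore phi_{33} = -0.2880.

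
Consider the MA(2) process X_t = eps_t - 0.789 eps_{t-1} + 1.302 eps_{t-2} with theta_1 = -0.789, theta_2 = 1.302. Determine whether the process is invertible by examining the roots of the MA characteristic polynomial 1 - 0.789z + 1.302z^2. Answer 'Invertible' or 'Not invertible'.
\text{Not invertible}

The MA(q) characteristic polynomial is P(z) = 1 - 0.789z + 1.302z^2.
Invertibility requires all roots to lie outside the unit circle, i.e. |z| > 1 for every root.
Set 1 + (-0.789) z + (1.302) z^2 = 0, i.e. a z^2 + b z + c = 0 with a = 1.302, b = -0.789, c = 1.
Discriminant D = b^2 - 4ac = (-0.789)^2 - 4*(1.302)*1 = 0.622521 - (5.208) = -4.585479.
D < 0, so the roots are the complex-conjugate pair z = (-b +/- i sqrt(-D)) / (2a) = 0.303 +/- 0.8223i.
For a conjugate pair |z|^2 = z * conj(z) = (product of roots) = c/a = 1/(1.302) = 0.768049, so |z| = sqrt(0.768049) = 0.8764 for both roots.
Moduli of all roots: 0.8764, 0.8764.
All moduli strictly greater than 1? No.
Verdict: Not invertible.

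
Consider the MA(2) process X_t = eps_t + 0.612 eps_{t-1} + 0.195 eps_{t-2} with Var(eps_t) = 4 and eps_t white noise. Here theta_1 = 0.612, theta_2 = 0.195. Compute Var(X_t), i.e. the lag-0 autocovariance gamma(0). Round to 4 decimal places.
\gamma(0) = 5.6503

For an MA(q) process X_t = eps_t + sum_i theta_i eps_{t-i} with
Var(eps_t) = sigma^2, the variance is
  gamma(0) = sigma^2 * (1 + sum_i theta_i^2).
  sum_i theta_i^2 = (0.612)^2 + (0.195)^2 = 0.374544 + 0.038025 = 0.412569.
  gamma(0) = 4 * (1 + 0.412569) = 4 * 1.412569 = 5.650276, which rounds to 5.6503.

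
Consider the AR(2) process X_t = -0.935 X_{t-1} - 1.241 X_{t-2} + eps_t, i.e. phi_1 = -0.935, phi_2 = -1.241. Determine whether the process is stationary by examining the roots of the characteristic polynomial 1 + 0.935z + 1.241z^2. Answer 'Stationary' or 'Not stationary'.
\text{Not stationary}

The AR(p) characteristic polynomial is P(z) = 1 + 0.935z + 1.241z^2.
Stationarity requires all roots to lie outside the unit circle, i.e. |z| > 1 for every root.
Set 1 + (0.935) z + (1.241) z^2 = 0, i.e. a z^2 + b z + c = 0 with a = 1.241, b = 0.935, c = 1.
Discriminant D = b^2 - 4ac = (0.935)^2 - 4*(1.241)*1 = 0.874225 - (4.964) = -4.089775.
D < 0, so the roots are the complex-conjugate pair z = (-b +/- i sqrt(-D)) / (2a) = -0.3767 +/- 0.8148i.
For a conjugate pair |z|^2 = z * conj(z) = (product of roots) = c/a = 1/(1.241) = 0.805802, so |z| = sqrt(0.805802) = 0.8977 for both roots.
Moduli of all roots: 0.8977, 0.8977.
All moduli strictly greater than 1? No.
Verdict: Not stationary.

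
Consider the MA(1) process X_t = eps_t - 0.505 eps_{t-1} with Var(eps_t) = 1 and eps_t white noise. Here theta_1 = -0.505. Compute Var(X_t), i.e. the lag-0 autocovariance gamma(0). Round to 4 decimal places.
\gamma(0) = 1.2550

For an MA(q) process X_t = eps_t + sum_i theta_i eps_{t-i} with
Var(eps_t) = sigma^2, the variance is
  gamma(0) = sigma^2 * (1 + sum_i theta_i^2).
  sum_i theta_i^2 = (-0.505)^2 = 0.255025.
  gamma(0) = 1 * (1 + 0.255025) = 1 * 1.255025 = 1.255025, which rounds to 1.2550.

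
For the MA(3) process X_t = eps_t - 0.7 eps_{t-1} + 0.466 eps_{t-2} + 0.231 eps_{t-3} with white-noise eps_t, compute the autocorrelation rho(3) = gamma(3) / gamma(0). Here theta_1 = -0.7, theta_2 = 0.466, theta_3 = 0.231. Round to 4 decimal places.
\rho(3) = 0.1312

For an MA(q) process with theta_0 = 1, the autocovariance is
  gamma(k) = sigma^2 * sum_{i=0..q-k} theta_i * theta_{i+k},
and rho(k) = gamma(k) / gamma(0). Sigma^2 cancels.
  numerator   = (1)*(0.231) = 0.231.
  denominator = (1)^2 + (-0.7)^2 + (0.466)^2 + (0.231)^2 = 1.760517.
  rho(3) = 0.231 / 1.760517 = 0.1312.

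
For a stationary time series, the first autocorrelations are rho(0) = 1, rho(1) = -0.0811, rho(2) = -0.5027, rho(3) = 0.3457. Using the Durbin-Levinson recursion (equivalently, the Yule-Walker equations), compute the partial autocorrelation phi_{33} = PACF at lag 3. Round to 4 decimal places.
\phi_{33} = 0.3311

The PACF at lag k is phi_{kk}, the last component of the solution
to the Yule-Walker system G_k phi = r_k where
  (G_k)_{ij} = rho(|i - j|), (r_k)_i = rho(i), i,j = 1..k.
Equivalently, Durbin-Levinson gives phi_{kk} iteratively:
  phi_{11} = rho(1)
  phi_{kk} = [rho(k) - sum_{j=1..k-1} phi_{k-1,j} rho(k-j)]
            / [1 - sum_{j=1..k-1} phi_{k-1,j} rho(j)],
  phi_{k,j} = phi_{k-1,j} - phi_{kk} phi_{k-1,k-j},  j = 1..k-1.
Step k = 1:
  phi_11 = rho(1) = -0.0811.
Step k = 2:
  phi_22 = [rho(2) - phi_11 rho(1)] / [1 - phi_11 rho(1)] = [-0.5027 - (-0.0811)(-0.0811)] / [1 - (-0.0811)(-0.0811)]
         = -0.50927721 / 0.99342279 = -0.512649.
  Update: phi_21 = phi_11 - phi_22 phi_11 = -0.0811 - (-0.512649)(-0.0811) = -0.122676.
Step k = 3:
  phi_33 = [rho(3) - phi_21 rho(2) - phi_22 rho(1)] / [1 - phi_21 rho(1) - phi_22 rho(2)]
    numerator   = 0.3457 - (-0.122676)(-0.5027) - (-0.512649)(-0.0811) = 0.24245502
    denominator = 1 - (-0.122676)(-0.0811) - (-0.512649)(-0.5027) = 0.73234233
  phi_33 = 0.24245502 / 0.73234233 = 0.3311.
Therefore phi_{33} = 0.3311.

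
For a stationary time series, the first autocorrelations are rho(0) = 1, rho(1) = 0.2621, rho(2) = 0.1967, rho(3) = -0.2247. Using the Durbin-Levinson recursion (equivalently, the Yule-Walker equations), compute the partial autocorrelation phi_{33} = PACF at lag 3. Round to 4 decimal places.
\phi_{33} = -0.3340

The PACF at lag k is phi_{kk}, the last component of the solution
to the Yule-Walker system G_k phi = r_k where
  (G_k)_{ij} = rho(|i - j|), (r_k)_i = rho(i), i,j = 1..k.
Equivalently, Durbin-Levinson gives phi_{kk} iteratively:
  phi_{11} = rho(1)
  phi_{kk} = [rho(k) - sum_{j=1..k-1} phi_{k-1,j} rho(k-j)]
            / [1 - sum_{j=1..k-1} phi_{k-1,j} rho(j)],
  phi_{k,j} = phi_{k-1,j} - phi_{kk} phi_{k-1,k-j},  j = 1..k-1.
Step k = 1:
  phi_11 = rho(1) = 0.2621.
Step k = 2:
  phi_22 = [rho(2) - phi_11 rho(1)] / [1 - phi_11 rho(1)] = [0.1967 - (0.2621)(0.2621)] / [1 - (0.2621)(0.2621)]
         = 0.12800359 / 0.93130359 = 0.137446.
  Update: phi_21 = phi_11 - phi_22 phi_11 = 0.2621 - (0.137446)(0.2621) = 0.226076.
Step k = 3:
  phi_33 = [rho(3) - phi_21 rho(2) - phi_22 rho(1)] / [1 - phi_21 rho(1) - phi_22 rho(2)]
    numerator   = -0.2247 - (0.226076)(0.1967) - (0.137446)(0.2621) = -0.30519355
    denominator = 1 - (0.226076)(0.2621) - (0.137446)(0.1967) = 0.91371006
  phi_33 = -0.30519355 / 0.91371006 = -0.334.
Therefore phi_{33} = -0.3340.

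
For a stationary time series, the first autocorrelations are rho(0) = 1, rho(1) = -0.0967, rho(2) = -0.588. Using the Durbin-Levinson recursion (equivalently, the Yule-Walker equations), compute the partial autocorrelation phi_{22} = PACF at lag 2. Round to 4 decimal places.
\phi_{22} = -0.6030

The PACF at lag k is phi_{kk}, the last component of the solution
to the Yule-Walker system G_k phi = r_k where
  (G_k)_{ij} = rho(|i - j|), (r_k)_i = rho(i), i,j = 1..k.
Equivalently, Durbin-Levinson gives phi_{kk} iteratively:
  phi_{11} = rho(1)
  phi_{kk} = [rho(k) - sum_{j=1..k-1} phi_{k-1,j} rho(k-j)]
            / [1 - sum_{j=1..k-1} phi_{k-1,j} rho(j)],
  phi_{k,j} = phi_{k-1,j} - phi_{kk} phi_{k-1,k-j},  j = 1..k-1.
Step k = 1:
  phi_11 = rho(1) = -0.0967.
Step k = 2:
  phi_22 = [rho(2) - phi_11 rho(1)] / [1 - phi_11 rho(1)] = [-0.588 - (-0.0967)(-0.0967)] / [1 - (-0.0967)(-0.0967)]
         = -0.59735089 / 0.99064911 = -0.603.
Therefore phi_{22} = -0.6030.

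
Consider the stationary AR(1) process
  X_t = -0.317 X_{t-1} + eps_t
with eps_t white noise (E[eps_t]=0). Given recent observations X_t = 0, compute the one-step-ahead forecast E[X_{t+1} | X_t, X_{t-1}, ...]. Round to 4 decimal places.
E[X_{t+1} \mid \mathcal F_t] = 0.0000

For an AR(p) model X_t = c + sum_i phi_i X_{t-i} + eps_t, the
one-step-ahead conditional mean is
  E[X_{t+1} | X_t, ...] = c + sum_i phi_i X_{t+1-i}.
Substitute known values:
  E[X_{t+1} | ...] = (-0.317) * (0)
                   = 0.0000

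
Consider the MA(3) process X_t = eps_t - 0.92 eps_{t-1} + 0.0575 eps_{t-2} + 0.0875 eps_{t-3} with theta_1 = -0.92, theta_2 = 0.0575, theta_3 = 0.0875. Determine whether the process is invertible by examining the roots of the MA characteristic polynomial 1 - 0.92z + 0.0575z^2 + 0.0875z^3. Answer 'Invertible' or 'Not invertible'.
\text{Invertible}

The MA(q) characteristic polynomial is P(z) = 1 - 0.92z + 0.0575z^2 + 0.0875z^3.
Invertibility requires all roots to lie outside the unit circle, i.e. |z| > 1 for every root.
Degree 3: look for a simple real root z0 first, then factor out (1 - z/z0) and solve the remaining quadratic.
Testing z0 = -4: P(-4) = 1 + (-0.92)(-4) + (0.0575)(-4)^2 + (0.0875)(-4)^3
  = 1 + (3.68) + (0.92) + (-5.6) = 0.  So z_0 = -4 is a root, |z_0| = 4.
Divide out the factor (1 + 0.25 z) = (1 - z/z0) (since 1/z0 = -0.25):
  P(z) = (1 + 0.25 z)(1 + (-1.17) z + (0.35) z^2)
  [check: z-coef -1.17 - (-0.25) = -0.92; z^2-coef 0.35 - (-0.25)(-1.17) = 0.0575; z^3-coef -(-0.25)(0.35) = 0.0875.]
Remaining roots from the quadratic factor 1 + (-1.17) z + (0.35) z^2:
  Set 1 + (-1.17) z + (0.35) z^2 = 0, i.e. a z^2 + b z + c = 0 with a = 0.35, b = -1.17, c = 1.
  Discriminant D = b^2 - 4ac = (-1.17)^2 - 4*(0.35)*1 = 1.3689 - (1.4) = -0.0311.
  D < 0, so the roots are the complex-conjugate pair z = (-b +/- i sqrt(-D)) / (2a) = 1.6714 +/- 0.2519i.
  For a conjugate pair |z|^2 = z * conj(z) = (product of roots) = c/a = 1/(0.35) = 2.857143, so |z| = sqrt(2.857143) = 1.6903 for both roots.
Moduli of all roots: 4.0000, 1.6903, 1.6903.
All moduli strictly greater than 1? Yes.
Verdict: Invertible.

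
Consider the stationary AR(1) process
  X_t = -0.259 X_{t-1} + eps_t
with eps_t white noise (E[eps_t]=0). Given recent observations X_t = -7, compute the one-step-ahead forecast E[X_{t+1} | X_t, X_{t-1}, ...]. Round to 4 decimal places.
E[X_{t+1} \mid \mathcal F_t] = 1.8130

For an AR(p) model X_t = c + sum_i phi_i X_{t-i} + eps_t, the
one-step-ahead conditional mean is
  E[X_{t+1} | X_t, ...] = c + sum_i phi_i X_{t+1-i}.
Substitute known values:
  E[X_{t+1} | ...] = (-0.259) * (-7)
                   = 1.8130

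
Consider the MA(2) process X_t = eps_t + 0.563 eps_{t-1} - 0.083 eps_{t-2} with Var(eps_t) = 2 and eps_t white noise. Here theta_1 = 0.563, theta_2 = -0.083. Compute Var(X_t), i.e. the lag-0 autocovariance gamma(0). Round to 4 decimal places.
\gamma(0) = 2.6477

For an MA(q) process X_t = eps_t + sum_i theta_i eps_{t-i} with
Var(eps_t) = sigma^2, the variance is
  gamma(0) = sigma^2 * (1 + sum_i theta_i^2).
  sum_i theta_i^2 = (0.563)^2 + (-0.083)^2 = 0.316969 + 0.006889 = 0.323858.
  gamma(0) = 2 * (1 + 0.323858) = 2 * 1.323858 = 2.647716, which rounds to 2.6477.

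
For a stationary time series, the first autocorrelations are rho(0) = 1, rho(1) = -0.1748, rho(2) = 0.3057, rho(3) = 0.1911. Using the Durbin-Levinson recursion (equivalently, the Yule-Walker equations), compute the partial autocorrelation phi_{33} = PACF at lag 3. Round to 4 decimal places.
\phi_{33} = 0.3130

The PACF at lag k is phi_{kk}, the last component of the solution
to the Yule-Walker system G_k phi = r_k where
  (G_k)_{ij} = rho(|i - j|), (r_k)_i = rho(i), i,j = 1..k.
Equivalently, Durbin-Levinson gives phi_{kk} iteratively:
  phi_{11} = rho(1)
  phi_{kk} = [rho(k) - sum_{j=1..k-1} phi_{k-1,j} rho(k-j)]
            / [1 - sum_{j=1..k-1} phi_{k-1,j} rho(j)],
  phi_{k,j} = phi_{k-1,j} - phi_{kk} phi_{k-1,k-j},  j = 1..k-1.
Step k = 1:
  phi_11 = rho(1) = -0.1748.
Step k = 2:
  phi_22 = [rho(2) - phi_11 rho(1)] / [1 - phi_11 rho(1)] = [0.3057 - (-0.1748)(-0.1748)] / [1 - (-0.1748)(-0.1748)]
         = 0.27514496 / 0.96944496 = 0.283817.
  Update: phi_21 = phi_11 - phi_22 phi_11 = -0.1748 - (0.283817)(-0.1748) = -0.125189.
Step k = 3:
  phi_33 = [rho(3) - phi_21 rho(2) - phi_22 rho(1)] / [1 - phi_21 rho(1) - phi_22 rho(2)]
    numerator   = 0.1911 - (-0.125189)(0.3057) - (0.283817)(-0.1748) = 0.27898142
    denominator = 1 - (-0.125189)(-0.1748) - (0.283817)(0.3057) = 0.89135414
  phi_33 = 0.27898142 / 0.89135414 = 0.313.
Therefore phi_{33} = 0.3130.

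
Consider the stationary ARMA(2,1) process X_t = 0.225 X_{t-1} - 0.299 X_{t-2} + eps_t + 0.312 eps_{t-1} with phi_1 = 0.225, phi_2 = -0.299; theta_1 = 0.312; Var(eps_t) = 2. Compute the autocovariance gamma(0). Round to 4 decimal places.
\gamma(0) = 2.7294

Multiply the model equation by X_{t-k} and take expectations. With theta_0 = psi_0 = 1 and psi_j the MA(infinity) weights, this gives
  gamma(k) - sum_i phi_i gamma(k-i) = c_k,
  c_k = sigma^2 * sum_{j=k..q} theta_j psi_{j-k}   (c_k = 0 for k > q),
using gamma(-m) = gamma(m).
psi-weights needed (psi_j = theta_j + sum_i phi_i psi_{j-i}):
  psi_1 = theta_1 + phi_1 = 0.312 + (0.225) = 0.537
Right-hand sides:
  c_0 = sigma^2 (1 + theta_1 psi_1) = 2 * (1 + (0.312)(0.537)) = 2 * 1.167544 = 2.335088
  c_1 = sigma^2 theta_1 = 2 * (0.312) = 0.624
  c_2 = 0
Equations for k = 0, 1, 2 (AR order 2, c_2 = 0):
  (E0) gamma(0) = phi_1 gamma(1) + phi_2 gamma(2) + c_0
  (E1) gamma(1) = phi_1 gamma(0) + phi_2 gamma(1) + c_1
  (E2) gamma(2) = phi_1 gamma(1) + phi_2 gamma(0)
From (E1): gamma(1) = A gamma(0) + B with
  A = phi_1 / (1 - phi_2) = 0.225 / 1.299 = 0.17321,   B = c_1 / (1 - phi_2) = 0.624 / 1.299 = 0.48037.
Insert (E2) into (E0): gamma(0) (1 - phi_2^2) = phi_1 (1 + phi_2) gamma(1) + c_0.
  phi_1 (1 + phi_2) = (0.225)(0.701) = 0.157725,   1 - phi_2^2 = 0.910599.
Replace gamma(1) by A gamma(0) + B and collect gamma(0):
  gamma(0) [0.910599 - (0.157725)(0.17321)] = (0.157725)(0.48037) + 2.335088
  gamma(0) * 0.883279 = 2.410854
  gamma(0) = 2.410854 / 0.883279 = 2.729436.
Therefore gamma(0) = 2.7294 (to 4 decimal places).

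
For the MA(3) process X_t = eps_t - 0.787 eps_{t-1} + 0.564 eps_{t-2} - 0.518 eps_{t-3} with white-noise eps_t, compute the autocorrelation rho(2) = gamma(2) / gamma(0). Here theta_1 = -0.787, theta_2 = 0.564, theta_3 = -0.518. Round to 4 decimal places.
\rho(2) = 0.4405

For an MA(q) process with theta_0 = 1, the autocovariance is
  gamma(k) = sigma^2 * sum_{i=0..q-k} theta_i * theta_{i+k},
and rho(k) = gamma(k) / gamma(0). Sigma^2 cancels.
  numerator   = (1)*(0.564) + (-0.787)*(-0.518) = 0.971666.
  denominator = (1)^2 + (-0.787)^2 + (0.564)^2 + (-0.518)^2 = 2.205789.
  rho(2) = 0.971666 / 2.205789 = 0.4405.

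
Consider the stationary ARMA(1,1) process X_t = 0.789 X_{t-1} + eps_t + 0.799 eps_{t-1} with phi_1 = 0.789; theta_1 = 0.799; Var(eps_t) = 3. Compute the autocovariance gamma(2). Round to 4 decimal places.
\gamma(2) = 16.2350

Multiply the model equation by X_{t-k} and take expectations. With theta_0 = psi_0 = 1 and psi_j the MA(infinity) weights, this gives
  gamma(k) - sum_i phi_i gamma(k-i) = c_k,
  c_k = sigma^2 * sum_{j=k..q} theta_j psi_{j-k}   (c_k = 0 for k > q),
using gamma(-m) = gamma(m).
psi-weights needed (psi_j = theta_j + sum_i phi_i psi_{j-i}):
  psi_1 = theta_1 + phi_1 = 0.799 + (0.789) = 1.588
Right-hand sides:
  c_0 = sigma^2 (1 + theta_1 psi_1) = 3 * (1 + (0.799)(1.588)) = 3 * 2.268812 = 6.806436
  c_1 = sigma^2 theta_1 = 3 * (0.799) = 2.397
  c_2 = 0
Equations for k = 0 and k = 1 (AR order 1):
  gamma(0) = phi_1 gamma(1) + c_0
  gamma(1) = phi_1 gamma(0) + c_1
Substituting the second into the first: gamma(0) (1 - phi_1^2) = c_0 + phi_1 c_1, so
  gamma(0) = (c_0 + phi_1 c_1) / (1 - phi_1^2) = (6.806436 + (0.789)(2.397)) / (1 - (0.789)^2) = 8.697669 / 0.377479 = 23.041465.
  gamma(1) = phi_1 gamma(0) + c_1 = (0.789)(23.041465) + (2.397) = 20.576716.
For k = 2 (> q): gamma(2) = phi_1 gamma(1) = (0.789)(20.576716) = 16.235029.
Therefore gamma(2) = 16.2350 (to 4 decimal places).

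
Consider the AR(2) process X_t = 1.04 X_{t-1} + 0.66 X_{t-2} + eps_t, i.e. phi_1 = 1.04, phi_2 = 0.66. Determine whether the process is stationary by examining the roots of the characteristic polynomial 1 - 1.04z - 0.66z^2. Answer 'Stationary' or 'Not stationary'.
\text{Not stationary}

The AR(p) characteristic polynomial is P(z) = 1 - 1.04z - 0.66z^2.
Stationarity requires all roots to lie outside the unit circle, i.e. |z| > 1 for every root.
Set 1 + (-1.04) z + (-0.66) z^2 = 0, i.e. a z^2 + b z + c = 0 with a = -0.66, b = -1.04, c = 1.
Discriminant D = b^2 - 4ac = (-1.04)^2 - 4*(-0.66)*1 = 1.0816 - (-2.64) = 3.7216.
D >= 0, so the roots are real: z = (-b +/- sqrt(D)) / (2a) = (1.04 +/- 1.929145) / (-1.32).
  z_1 = (1.04 + 1.929145) / (-1.32) = -2.2494,   |z_1| = 2.2494.
  z_2 = (1.04 - 1.929145) / (-1.32) = 0.6736,   |z_2| = 0.6736.
Moduli of all roots: 2.2494, 0.6736.
All moduli strictly greater than 1? No.
Verdict: Not stationary.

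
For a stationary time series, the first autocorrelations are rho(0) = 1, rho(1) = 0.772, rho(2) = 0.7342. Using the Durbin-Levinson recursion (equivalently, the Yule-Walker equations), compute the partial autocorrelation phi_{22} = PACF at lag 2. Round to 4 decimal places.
\phi_{22} = 0.3421

The PACF at lag k is phi_{kk}, the last component of the solution
to the Yule-Walker system G_k phi = r_k where
  (G_k)_{ij} = rho(|i - j|), (r_k)_i = rho(i), i,j = 1..k.
Equivalently, Durbin-Levinson gives phi_{kk} iteratively:
  phi_{11} = rho(1)
  phi_{kk} = [rho(k) - sum_{j=1..k-1} phi_{k-1,j} rho(k-j)]
            / [1 - sum_{j=1..k-1} phi_{k-1,j} rho(j)],
  phi_{k,j} = phi_{k-1,j} - phi_{kk} phi_{k-1,k-j},  j = 1..k-1.
Step k = 1:
  phi_11 = rho(1) = 0.772.
Step k = 2:
  phi_22 = [rho(2) - phi_11 rho(1)] / [1 - phi_11 rho(1)] = [0.7342 - (0.772)(0.772)] / [1 - (0.772)(0.772)]
         = 0.138216 / 0.404016 = 0.3421.
Therefore phi_{22} = 0.3421.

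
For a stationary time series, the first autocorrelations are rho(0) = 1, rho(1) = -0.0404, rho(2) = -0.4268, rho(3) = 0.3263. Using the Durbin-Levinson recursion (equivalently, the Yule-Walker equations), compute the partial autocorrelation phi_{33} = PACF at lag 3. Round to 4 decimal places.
\phi_{33} = 0.3491

The PACF at lag k is phi_{kk}, the last component of the solution
to the Yule-Walker system G_k phi = r_k where
  (G_k)_{ij} = rho(|i - j|), (r_k)_i = rho(i), i,j = 1..k.
Equivalently, Durbin-Levinson gives phi_{kk} iteratively:
  phi_{11} = rho(1)
  phi_{kk} = [rho(k) - sum_{j=1..k-1} phi_{k-1,j} rho(k-j)]
            / [1 - sum_{j=1..k-1} phi_{k-1,j} rho(j)],
  phi_{k,j} = phi_{k-1,j} - phi_{kk} phi_{k-1,k-j},  j = 1..k-1.
Step k = 1:
  phi_11 = rho(1) = -0.0404.
Step k = 2:
  phi_22 = [rho(2) - phi_11 rho(1)] / [1 - phi_11 rho(1)] = [-0.4268 - (-0.0404)(-0.0404)] / [1 - (-0.0404)(-0.0404)]
         = -0.42843216 / 0.99836784 = -0.429133.
  Update: phi_21 = phi_11 - phi_22 phi_11 = -0.0404 - (-0.429133)(-0.0404) = -0.057737.
Step k = 3:
  phi_33 = [rho(3) - phi_21 rho(2) - phi_22 rho(1)] / [1 - phi_21 rho(1) - phi_22 rho(2)]
    numerator   = 0.3263 - (-0.057737)(-0.4268) - (-0.429133)(-0.0404) = 0.28432091
    denominator = 1 - (-0.057737)(-0.0404) - (-0.429133)(-0.4268) = 0.81451364
  phi_33 = 0.28432091 / 0.81451364 = 0.3491.
Therefore phi_{33} = 0.3491.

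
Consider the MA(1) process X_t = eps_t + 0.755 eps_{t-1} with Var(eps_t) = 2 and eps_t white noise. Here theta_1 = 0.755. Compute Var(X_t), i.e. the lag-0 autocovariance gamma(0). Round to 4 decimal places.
\gamma(0) = 3.1401

For an MA(q) process X_t = eps_t + sum_i theta_i eps_{t-i} with
Var(eps_t) = sigma^2, the variance is
  gamma(0) = sigma^2 * (1 + sum_i theta_i^2).
  sum_i theta_i^2 = (0.755)^2 = 0.570025.
  gamma(0) = 2 * (1 + 0.570025) = 2 * 1.570025 = 3.14005, which rounds to 3.1401.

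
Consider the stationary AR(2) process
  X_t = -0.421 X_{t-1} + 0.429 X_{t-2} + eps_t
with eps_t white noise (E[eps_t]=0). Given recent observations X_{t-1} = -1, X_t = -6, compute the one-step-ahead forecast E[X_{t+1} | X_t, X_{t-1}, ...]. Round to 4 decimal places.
E[X_{t+1} \mid \mathcal F_t] = 2.0970

For an AR(p) model X_t = c + sum_i phi_i X_{t-i} + eps_t, the
one-step-ahead conditional mean is
  E[X_{t+1} | X_t, ...] = c + sum_i phi_i X_{t+1-i}.
Substitute known values:
  E[X_{t+1} | ...] = (-0.421) * (-6) + (0.429) * (-1)
                   = 2.0970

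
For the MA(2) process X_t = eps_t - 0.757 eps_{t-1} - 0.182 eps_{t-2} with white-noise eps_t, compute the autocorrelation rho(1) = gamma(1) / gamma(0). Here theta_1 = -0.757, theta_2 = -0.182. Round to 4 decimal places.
\rho(1) = -0.3855

For an MA(q) process with theta_0 = 1, the autocovariance is
  gamma(k) = sigma^2 * sum_{i=0..q-k} theta_i * theta_{i+k},
and rho(k) = gamma(k) / gamma(0). Sigma^2 cancels.
  numerator   = (1)*(-0.757) + (-0.757)*(-0.182) = -0.619226.
  denominator = (1)^2 + (-0.757)^2 + (-0.182)^2 = 1.606173.
  rho(1) = -0.619226 / 1.606173 = -0.3855.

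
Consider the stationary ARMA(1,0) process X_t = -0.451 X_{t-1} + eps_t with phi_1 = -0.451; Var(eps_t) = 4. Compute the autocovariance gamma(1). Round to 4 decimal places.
\gamma(1) = -2.2646

Multiply the model equation by X_{t-k} and take expectations. With theta_0 = psi_0 = 1 and psi_j the MA(infinity) weights, this gives
  gamma(k) - sum_i phi_i gamma(k-i) = c_k,
  c_k = sigma^2 * sum_{j=k..q} theta_j psi_{j-k}   (c_k = 0 for k > q),
using gamma(-m) = gamma(m).
Pure AR (q = 0): c_0 = sigma^2 = 4, c_k = 0 for k >= 1.
Equations for k = 0 and k = 1 (AR order 1):
  gamma(0) = phi_1 gamma(1) + c_0
  gamma(1) = phi_1 gamma(0) + c_1
Substituting the second into the first: gamma(0) (1 - phi_1^2) = c_0 + phi_1 c_1, so
  gamma(0) = c_0 / (1 - phi_1^2) = 4 / (1 - (-0.451)^2) = 4 / 0.796599 = 5.021347.
  gamma(1) = phi_1 gamma(0) = (-0.451)(5.021347) = -2.264627.
Therefore gamma(1) = -2.2646 (to 4 decimal places).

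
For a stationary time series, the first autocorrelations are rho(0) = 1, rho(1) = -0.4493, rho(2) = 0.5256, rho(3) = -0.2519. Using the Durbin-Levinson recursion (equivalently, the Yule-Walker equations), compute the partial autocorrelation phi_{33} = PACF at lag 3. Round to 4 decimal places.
\phi_{33} = 0.1060

The PACF at lag k is phi_{kk}, the last component of the solution
to the Yule-Walker system G_k phi = r_k where
  (G_k)_{ij} = rho(|i - j|), (r_k)_i = rho(i), i,j = 1..k.
Equivalently, Durbin-Levinson gives phi_{kk} iteratively:
  phi_{11} = rho(1)
  phi_{kk} = [rho(k) - sum_{j=1..k-1} phi_{k-1,j} rho(k-j)]
            / [1 - sum_{j=1..k-1} phi_{k-1,j} rho(j)],
  phi_{k,j} = phi_{k-1,j} - phi_{kk} phi_{k-1,k-j},  j = 1..k-1.
Step k = 1:
  phi_11 = rho(1) = -0.4493.
Step k = 2:
  phi_22 = [rho(2) - phi_11 rho(1)] / [1 - phi_11 rho(1)] = [0.5256 - (-0.4493)(-0.4493)] / [1 - (-0.4493)(-0.4493)]
         = 0.32372951 / 0.79812951 = 0.40561.
  Update: phi_21 = phi_11 - phi_22 phi_11 = -0.4493 - (0.40561)(-0.4493) = -0.267059.
Step k = 3:
  phi_33 = [rho(3) - phi_21 rho(2) - phi_22 rho(1)] / [1 - phi_21 rho(1) - phi_22 rho(2)]
    numerator   = -0.2519 - (-0.267059)(0.5256) - (0.40561)(-0.4493) = 0.07070706
    denominator = 1 - (-0.267059)(-0.4493) - (0.40561)(0.5256) = 0.6668215
  phi_33 = 0.07070706 / 0.6668215 = 0.106.
Therefore phi_{33} = 0.1060.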